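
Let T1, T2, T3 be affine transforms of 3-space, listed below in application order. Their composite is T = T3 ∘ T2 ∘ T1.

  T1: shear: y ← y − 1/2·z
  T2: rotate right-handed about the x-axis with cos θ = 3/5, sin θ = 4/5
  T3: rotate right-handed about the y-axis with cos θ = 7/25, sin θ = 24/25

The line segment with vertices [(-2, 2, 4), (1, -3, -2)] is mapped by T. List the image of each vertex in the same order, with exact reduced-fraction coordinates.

T1 shear: y ← y − 1/2·z: (-2, 2, 4) → (-2, 0, 4); (1, -3, -2) → (1, -2, -2)
T2 rotate right-handed about the x-axis with cos θ = 3/5, sin θ = 4/5: (-2, 0, 4) → (-2, -16/5, 12/5); (1, -2, -2) → (1, 2/5, -14/5)
T3 rotate right-handed about the y-axis with cos θ = 7/25, sin θ = 24/25: (-2, -16/5, 12/5) → (218/125, -16/5, 324/125); (1, 2/5, -14/5) → (-301/125, 2/5, -218/125)

image vertices: (218/125, -16/5, 324/125), (-301/125, 2/5, -218/125)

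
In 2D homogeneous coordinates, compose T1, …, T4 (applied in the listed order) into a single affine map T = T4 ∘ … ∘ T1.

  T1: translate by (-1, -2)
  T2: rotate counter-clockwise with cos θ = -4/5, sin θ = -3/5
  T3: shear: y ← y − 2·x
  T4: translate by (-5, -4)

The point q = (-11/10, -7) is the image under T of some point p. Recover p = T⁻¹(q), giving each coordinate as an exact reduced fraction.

p = (-5, 1/2)

T1 = [1 0 -1; 0 1 -2; 0 0 1]
T2·T1 = [-4/5 3/5 -2/5; -3/5 -4/5 11/5; 0 0 1]
T3·…·T1 = [-4/5 3/5 -2/5; 1 -2 3; 0 0 1]
T4·…·T1 = [-4/5 3/5 -27/5; 1 -2 -1; 0 0 1]
det M = 1; M⁻¹ = [-2 -3/5 -57/5; -1 -4/5 -31/5; 0 0 1]
M⁻¹ · (-11/10, -7)ᵀ = (-5, 1/2)ᵀ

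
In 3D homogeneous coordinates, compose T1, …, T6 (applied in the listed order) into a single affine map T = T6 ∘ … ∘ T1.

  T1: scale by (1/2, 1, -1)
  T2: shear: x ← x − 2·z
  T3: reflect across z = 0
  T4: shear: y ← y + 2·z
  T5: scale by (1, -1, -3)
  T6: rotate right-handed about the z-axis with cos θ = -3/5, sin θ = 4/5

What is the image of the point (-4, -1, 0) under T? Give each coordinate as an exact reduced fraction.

T1 scale by (1/2, 1, -1): (-4, -1, 0) → (-2, -1, 0)
T2 shear: x ← x − 2·z: (-2, -1, 0) → (-2, -1, 0)
T3 reflect across z = 0: (-2, -1, 0) → (-2, -1, 0)
T4 shear: y ← y + 2·z: (-2, -1, 0) → (-2, -1, 0)
T5 scale by (1, -1, -3): (-2, -1, 0) → (-2, 1, 0)
T6 rotate right-handed about the z-axis with cos θ = -3/5, sin θ = 4/5: (-2, 1, 0) → (2/5, -11/5, 0)

T(p) = (2/5, -11/5, 0)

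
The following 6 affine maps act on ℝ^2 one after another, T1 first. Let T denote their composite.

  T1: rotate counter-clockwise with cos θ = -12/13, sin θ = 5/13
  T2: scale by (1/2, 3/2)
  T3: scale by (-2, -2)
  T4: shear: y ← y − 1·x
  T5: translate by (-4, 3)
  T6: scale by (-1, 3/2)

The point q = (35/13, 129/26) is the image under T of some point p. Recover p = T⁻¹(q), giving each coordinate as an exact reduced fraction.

T1 = [-12/13 -5/13 0; 5/13 -12/13 0; 0 0 1]
T2·T1 = [-6/13 -5/26 0; 15/26 -18/13 0; 0 0 1]
T3·…·T1 = [12/13 5/13 0; -15/13 36/13 0; 0 0 1]
T4·…·T1 = [12/13 5/13 0; -27/13 31/13 0; 0 0 1]
T5·…·T1 = [12/13 5/13 -4; -27/13 31/13 3; 0 0 1]
T6·…·T1 = [-12/13 -5/13 4; -81/26 93/26 9/2; 0 0 1]
det M = -9/2; M⁻¹ = [-31/39 -10/117 139/39; -9/13 8/39 24/13; 0 0 1]
M⁻¹ · (35/13, 129/26)ᵀ = (1, 1)ᵀ

p = (1, 1)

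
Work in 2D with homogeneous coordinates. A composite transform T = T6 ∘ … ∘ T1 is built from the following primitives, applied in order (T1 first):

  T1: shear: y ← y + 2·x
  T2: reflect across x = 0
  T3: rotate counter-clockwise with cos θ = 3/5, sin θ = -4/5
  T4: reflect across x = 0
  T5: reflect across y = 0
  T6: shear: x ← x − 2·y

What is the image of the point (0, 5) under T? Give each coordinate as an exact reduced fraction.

T(p) = (2, -3)

T1 shear: y ← y + 2·x: (0, 5) → (0, 5)
T2 reflect across x = 0: (0, 5) → (0, 5)
T3 rotate counter-clockwise with cos θ = 3/5, sin θ = -4/5: (0, 5) → (4, 3)
T4 reflect across x = 0: (4, 3) → (-4, 3)
T5 reflect across y = 0: (-4, 3) → (-4, -3)
T6 shear: x ← x − 2·y: (-4, -3) → (2, -3)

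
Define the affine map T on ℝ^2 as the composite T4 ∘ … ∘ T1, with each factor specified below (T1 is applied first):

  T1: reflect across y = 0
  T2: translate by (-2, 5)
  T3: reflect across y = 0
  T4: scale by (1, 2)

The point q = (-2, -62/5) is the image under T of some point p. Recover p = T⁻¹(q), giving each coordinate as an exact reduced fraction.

T1 = [1 0 0; 0 -1 0; 0 0 1]
T2·T1 = [1 0 -2; 0 -1 5; 0 0 1]
T3·…·T1 = [1 0 -2; 0 1 -5; 0 0 1]
T4·…·T1 = [1 0 -2; 0 2 -10; 0 0 1]
det M = 2; M⁻¹ = [1 0 2; 0 1/2 5; 0 0 1]
M⁻¹ · (-2, -62/5)ᵀ = (0, -6/5)ᵀ

p = (0, -6/5)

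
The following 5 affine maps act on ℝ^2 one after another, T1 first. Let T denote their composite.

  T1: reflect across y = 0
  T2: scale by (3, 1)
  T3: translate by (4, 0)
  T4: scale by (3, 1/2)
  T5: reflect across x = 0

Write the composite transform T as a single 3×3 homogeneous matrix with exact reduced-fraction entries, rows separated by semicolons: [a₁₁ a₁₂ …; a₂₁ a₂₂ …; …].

T1 = [1 0 0; 0 -1 0; 0 0 1]
T2·T1 = [3 0 0; 0 -1 0; 0 0 1]
T3·…·T1 = [3 0 4; 0 -1 0; 0 0 1]
T4·…·T1 = [9 0 12; 0 -1/2 0; 0 0 1]
T5·…·T1 = [-9 0 -12; 0 -1/2 0; 0 0 1]

T = [-9 0 -12; 0 -1/2 0; 0 0 1]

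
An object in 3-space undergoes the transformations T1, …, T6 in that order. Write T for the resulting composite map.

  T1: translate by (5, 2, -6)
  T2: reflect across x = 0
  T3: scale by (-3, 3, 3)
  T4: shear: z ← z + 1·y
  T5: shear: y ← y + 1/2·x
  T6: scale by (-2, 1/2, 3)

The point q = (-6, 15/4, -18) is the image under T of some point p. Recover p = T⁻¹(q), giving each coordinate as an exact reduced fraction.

T1 = [1 0 0 5; 0 1 0 2; 0 0 1 -6; 0 0 0 1]
T2·T1 = [-1 0 0 -5; 0 1 0 2; 0 0 1 -6; 0 0 0 1]
T3·…·T1 = [3 0 0 15; 0 3 0 6; 0 0 3 -18; 0 0 0 1]
T4·…·T1 = [3 0 0 15; 0 3 0 6; 0 3 3 -12; 0 0 0 1]
T5·…·T1 = [3 0 0 15; 3/2 3 0 27/2; 0 3 3 -12; 0 0 0 1]
T6·…·T1 = [-6 0 0 -30; 3/4 3/2 0 27/4; 0 9 9 -36; 0 0 0 1]
det M = -81; M⁻¹ = [-1/6 0 0 -5; 1/12 2/3 0 -2; -1/12 -2/3 1/9 6; 0 0 0 1]
M⁻¹ · (-6, 15/4, -18)ᵀ = (-4, 0, 2)ᵀ

p = (-4, 0, 2)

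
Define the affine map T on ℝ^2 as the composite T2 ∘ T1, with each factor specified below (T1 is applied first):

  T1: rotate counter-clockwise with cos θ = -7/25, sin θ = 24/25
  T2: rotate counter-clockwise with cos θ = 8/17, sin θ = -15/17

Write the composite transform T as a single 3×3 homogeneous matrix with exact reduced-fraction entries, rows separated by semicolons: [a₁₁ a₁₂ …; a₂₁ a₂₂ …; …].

T = [304/425 -297/425 0; 297/425 304/425 0; 0 0 1]

T1 = [-7/25 -24/25 0; 24/25 -7/25 0; 0 0 1]
T2·T1 = [304/425 -297/425 0; 297/425 304/425 0; 0 0 1]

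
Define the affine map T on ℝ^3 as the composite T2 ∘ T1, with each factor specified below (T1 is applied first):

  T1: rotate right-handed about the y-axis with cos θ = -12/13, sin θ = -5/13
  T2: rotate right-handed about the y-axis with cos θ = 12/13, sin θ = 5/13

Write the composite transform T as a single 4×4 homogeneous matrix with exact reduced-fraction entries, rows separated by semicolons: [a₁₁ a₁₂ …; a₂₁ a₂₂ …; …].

T = [-119/169 0 -120/169 0; 0 1 0 0; 120/169 0 -119/169 0; 0 0 0 1]

T1 = [-12/13 0 -5/13 0; 0 1 0 0; 5/13 0 -12/13 0; 0 0 0 1]
T2·T1 = [-119/169 0 -120/169 0; 0 1 0 0; 120/169 0 -119/169 0; 0 0 0 1]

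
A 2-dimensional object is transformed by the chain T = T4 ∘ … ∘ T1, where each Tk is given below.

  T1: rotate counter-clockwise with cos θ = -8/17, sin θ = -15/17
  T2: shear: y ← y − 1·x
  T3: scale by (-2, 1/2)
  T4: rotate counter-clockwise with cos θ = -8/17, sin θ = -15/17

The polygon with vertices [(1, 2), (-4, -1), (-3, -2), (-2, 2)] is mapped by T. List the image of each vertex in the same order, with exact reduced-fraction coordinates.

T1 rotate counter-clockwise with cos θ = -8/17, sin θ = -15/17: (1, 2) → (22/17, -31/17); (-4, -1) → (1, 4); (-3, -2) → (-6/17, 61/17); (-2, 2) → (46/17, 14/17)
T2 shear: y ← y − 1·x: (22/17, -31/17) → (22/17, -53/17); (1, 4) → (1, 3); (-6/17, 61/17) → (-6/17, 67/17); (46/17, 14/17) → (46/17, -32/17)
T3 scale by (-2, 1/2): (22/17, -53/17) → (-44/17, -53/34); (1, 3) → (-2, 3/2); (-6/17, 67/17) → (12/17, 67/34); (46/17, -32/17) → (-92/17, -16/17)
T4 rotate counter-clockwise with cos θ = -8/17, sin θ = -15/17: (-44/17, -53/34) → (-91/578, 872/289); (-2, 3/2) → (77/34, 18/17); (12/17, 67/34) → (813/578, -448/289); (-92/17, -16/17) → (496/289, 1508/289)

image vertices: (-91/578, 872/289), (77/34, 18/17), (813/578, -448/289), (496/289, 1508/289)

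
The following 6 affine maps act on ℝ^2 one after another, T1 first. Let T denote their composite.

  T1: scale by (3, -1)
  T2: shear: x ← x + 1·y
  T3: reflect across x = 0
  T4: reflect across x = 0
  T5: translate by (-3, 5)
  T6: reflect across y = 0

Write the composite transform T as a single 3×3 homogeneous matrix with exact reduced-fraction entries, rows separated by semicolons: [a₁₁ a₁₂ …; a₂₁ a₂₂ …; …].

T = [3 -1 -3; 0 1 -5; 0 0 1]

T1 = [3 0 0; 0 -1 0; 0 0 1]
T2·T1 = [3 -1 0; 0 -1 0; 0 0 1]
T3·…·T1 = [-3 1 0; 0 -1 0; 0 0 1]
T4·…·T1 = [3 -1 0; 0 -1 0; 0 0 1]
T5·…·T1 = [3 -1 -3; 0 -1 5; 0 0 1]
T6·…·T1 = [3 -1 -3; 0 1 -5; 0 0 1]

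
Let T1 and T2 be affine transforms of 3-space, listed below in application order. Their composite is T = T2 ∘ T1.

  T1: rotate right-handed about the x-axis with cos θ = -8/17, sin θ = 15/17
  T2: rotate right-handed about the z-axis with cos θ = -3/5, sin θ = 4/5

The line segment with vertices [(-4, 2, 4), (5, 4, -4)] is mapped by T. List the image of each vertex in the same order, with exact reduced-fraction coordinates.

T1 rotate right-handed about the x-axis with cos θ = -8/17, sin θ = 15/17: (-4, 2, 4) → (-4, -76/17, -2/17); (5, 4, -4) → (5, 28/17, 92/17)
T2 rotate right-handed about the z-axis with cos θ = -3/5, sin θ = 4/5: (-4, -76/17, -2/17) → (508/85, -44/85, -2/17); (5, 28/17, 92/17) → (-367/85, 256/85, 92/17)

image vertices: (508/85, -44/85, -2/17), (-367/85, 256/85, 92/17)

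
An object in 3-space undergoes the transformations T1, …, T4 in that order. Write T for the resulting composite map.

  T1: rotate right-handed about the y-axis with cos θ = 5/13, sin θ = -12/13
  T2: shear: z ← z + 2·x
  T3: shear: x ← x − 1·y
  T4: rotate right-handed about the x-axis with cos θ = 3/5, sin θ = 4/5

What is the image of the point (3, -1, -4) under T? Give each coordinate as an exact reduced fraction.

T1 rotate right-handed about the y-axis with cos θ = 5/13, sin θ = -12/13: (3, -1, -4) → (63/13, -1, 16/13)
T2 shear: z ← z + 2·x: (63/13, -1, 16/13) → (63/13, -1, 142/13)
T3 shear: x ← x − 1·y: (63/13, -1, 142/13) → (76/13, -1, 142/13)
T4 rotate right-handed about the x-axis with cos θ = 3/5, sin θ = 4/5: (76/13, -1, 142/13) → (76/13, -607/65, 374/65)

T(p) = (76/13, -607/65, 374/65)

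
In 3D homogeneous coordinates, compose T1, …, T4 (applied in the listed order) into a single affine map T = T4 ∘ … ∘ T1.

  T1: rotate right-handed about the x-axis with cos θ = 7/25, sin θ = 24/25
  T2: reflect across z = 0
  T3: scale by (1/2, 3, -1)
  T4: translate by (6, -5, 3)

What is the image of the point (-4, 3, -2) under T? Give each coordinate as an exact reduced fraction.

T(p) = (4, 82/25, 133/25)

T1 rotate right-handed about the x-axis with cos θ = 7/25, sin θ = 24/25: (-4, 3, -2) → (-4, 69/25, 58/25)
T2 reflect across z = 0: (-4, 69/25, 58/25) → (-4, 69/25, -58/25)
T3 scale by (1/2, 3, -1): (-4, 69/25, -58/25) → (-2, 207/25, 58/25)
T4 translate by (6, -5, 3): (-2, 207/25, 58/25) → (4, 82/25, 133/25)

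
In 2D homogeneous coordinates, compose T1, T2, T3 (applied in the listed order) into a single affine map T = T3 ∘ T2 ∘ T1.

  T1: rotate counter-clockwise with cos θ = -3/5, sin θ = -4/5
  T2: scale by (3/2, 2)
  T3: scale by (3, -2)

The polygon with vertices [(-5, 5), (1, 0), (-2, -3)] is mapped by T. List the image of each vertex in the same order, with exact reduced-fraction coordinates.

image vertices: (63/2, -4), (-27/10, 16/5), (-27/5, -68/5)

T1 rotate counter-clockwise with cos θ = -3/5, sin θ = -4/5: (-5, 5) → (7, 1); (1, 0) → (-3/5, -4/5); (-2, -3) → (-6/5, 17/5)
T2 scale by (3/2, 2): (7, 1) → (21/2, 2); (-3/5, -4/5) → (-9/10, -8/5); (-6/5, 17/5) → (-9/5, 34/5)
T3 scale by (3, -2): (21/2, 2) → (63/2, -4); (-9/10, -8/5) → (-27/10, 16/5); (-9/5, 34/5) → (-27/5, -68/5)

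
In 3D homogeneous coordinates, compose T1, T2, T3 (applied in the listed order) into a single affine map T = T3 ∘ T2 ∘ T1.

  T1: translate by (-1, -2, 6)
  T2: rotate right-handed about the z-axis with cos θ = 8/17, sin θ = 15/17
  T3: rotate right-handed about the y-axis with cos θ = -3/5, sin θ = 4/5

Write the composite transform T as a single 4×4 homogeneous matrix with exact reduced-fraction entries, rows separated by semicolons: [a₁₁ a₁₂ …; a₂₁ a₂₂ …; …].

T1 = [1 0 0 -1; 0 1 0 -2; 0 0 1 6; 0 0 0 1]
T2·T1 = [8/17 -15/17 0 22/17; 15/17 8/17 0 -31/17; 0 0 1 6; 0 0 0 1]
T3·…·T1 = [-24/85 9/17 4/5 342/85; 15/17 8/17 0 -31/17; -32/85 12/17 -3/5 -394/85; 0 0 0 1]

T = [-24/85 9/17 4/5 342/85; 15/17 8/17 0 -31/17; -32/85 12/17 -3/5 -394/85; 0 0 0 1]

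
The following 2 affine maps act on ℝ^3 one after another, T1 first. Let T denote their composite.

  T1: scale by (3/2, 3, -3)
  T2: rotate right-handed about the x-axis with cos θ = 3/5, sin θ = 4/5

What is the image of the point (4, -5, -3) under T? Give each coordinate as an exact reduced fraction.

T1 scale by (3/2, 3, -3): (4, -5, -3) → (6, -15, 9)
T2 rotate right-handed about the x-axis with cos θ = 3/5, sin θ = 4/5: (6, -15, 9) → (6, -81/5, -33/5)

T(p) = (6, -81/5, -33/5)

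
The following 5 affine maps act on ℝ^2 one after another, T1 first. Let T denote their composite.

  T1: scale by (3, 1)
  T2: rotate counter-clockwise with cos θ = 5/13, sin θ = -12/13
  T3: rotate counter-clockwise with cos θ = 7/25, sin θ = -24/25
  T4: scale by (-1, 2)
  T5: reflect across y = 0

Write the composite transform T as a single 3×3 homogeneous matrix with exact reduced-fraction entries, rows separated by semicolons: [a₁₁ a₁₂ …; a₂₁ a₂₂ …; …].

T = [759/325 -204/325 0; 1224/325 506/325 0; 0 0 1]

T1 = [3 0 0; 0 1 0; 0 0 1]
T2·T1 = [15/13 12/13 0; -36/13 5/13 0; 0 0 1]
T3·…·T1 = [-759/325 204/325 0; -612/325 -253/325 0; 0 0 1]
T4·…·T1 = [759/325 -204/325 0; -1224/325 -506/325 0; 0 0 1]
T5·…·T1 = [759/325 -204/325 0; 1224/325 506/325 0; 0 0 1]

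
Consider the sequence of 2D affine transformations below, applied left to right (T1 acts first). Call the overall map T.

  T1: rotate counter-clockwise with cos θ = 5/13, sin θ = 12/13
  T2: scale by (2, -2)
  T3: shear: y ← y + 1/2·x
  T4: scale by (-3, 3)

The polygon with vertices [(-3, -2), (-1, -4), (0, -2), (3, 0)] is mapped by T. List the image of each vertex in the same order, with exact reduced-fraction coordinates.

T1 rotate counter-clockwise with cos θ = 5/13, sin θ = 12/13: (-3, -2) → (9/13, -46/13); (-1, -4) → (43/13, -32/13); (0, -2) → (24/13, -10/13); (3, 0) → (15/13, 36/13)
T2 scale by (2, -2): (9/13, -46/13) → (18/13, 92/13); (43/13, -32/13) → (86/13, 64/13); (24/13, -10/13) → (48/13, 20/13); (15/13, 36/13) → (30/13, -72/13)
T3 shear: y ← y + 1/2·x: (18/13, 92/13) → (18/13, 101/13); (86/13, 64/13) → (86/13, 107/13); (48/13, 20/13) → (48/13, 44/13); (30/13, -72/13) → (30/13, -57/13)
T4 scale by (-3, 3): (18/13, 101/13) → (-54/13, 303/13); (86/13, 107/13) → (-258/13, 321/13); (48/13, 44/13) → (-144/13, 132/13); (30/13, -57/13) → (-90/13, -171/13)

image vertices: (-54/13, 303/13), (-258/13, 321/13), (-144/13, 132/13), (-90/13, -171/13)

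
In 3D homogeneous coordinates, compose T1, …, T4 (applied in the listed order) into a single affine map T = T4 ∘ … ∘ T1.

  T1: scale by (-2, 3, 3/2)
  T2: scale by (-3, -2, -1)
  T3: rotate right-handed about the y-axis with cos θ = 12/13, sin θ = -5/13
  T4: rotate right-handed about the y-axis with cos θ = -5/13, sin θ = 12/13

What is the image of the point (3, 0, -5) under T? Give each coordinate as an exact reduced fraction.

T(p) = (15/2, 0, -18)

T1 scale by (-2, 3, 3/2): (3, 0, -5) → (-6, 0, -15/2)
T2 scale by (-3, -2, -1): (-6, 0, -15/2) → (18, 0, 15/2)
T3 rotate right-handed about the y-axis with cos θ = 12/13, sin θ = -5/13: (18, 0, 15/2) → (357/26, 0, 180/13)
T4 rotate right-handed about the y-axis with cos θ = -5/13, sin θ = 12/13: (357/26, 0, 180/13) → (15/2, 0, -18)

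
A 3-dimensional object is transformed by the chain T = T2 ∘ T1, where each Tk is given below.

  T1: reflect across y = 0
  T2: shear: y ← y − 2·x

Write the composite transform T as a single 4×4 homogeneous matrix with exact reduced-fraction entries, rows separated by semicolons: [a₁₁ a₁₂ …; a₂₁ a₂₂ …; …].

T1 = [1 0 0 0; 0 -1 0 0; 0 0 1 0; 0 0 0 1]
T2·T1 = [1 0 0 0; -2 -1 0 0; 0 0 1 0; 0 0 0 1]

T = [1 0 0 0; -2 -1 0 0; 0 0 1 0; 0 0 0 1]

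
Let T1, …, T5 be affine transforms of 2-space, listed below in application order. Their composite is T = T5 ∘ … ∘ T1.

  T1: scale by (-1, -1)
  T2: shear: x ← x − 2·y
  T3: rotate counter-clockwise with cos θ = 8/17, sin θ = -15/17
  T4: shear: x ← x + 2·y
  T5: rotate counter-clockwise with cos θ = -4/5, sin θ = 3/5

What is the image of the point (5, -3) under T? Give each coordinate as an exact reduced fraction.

T(p) = (-1907/85, 249/85)

T1 scale by (-1, -1): (5, -3) → (-5, 3)
T2 shear: x ← x − 2·y: (-5, 3) → (-11, 3)
T3 rotate counter-clockwise with cos θ = 8/17, sin θ = -15/17: (-11, 3) → (-43/17, 189/17)
T4 shear: x ← x + 2·y: (-43/17, 189/17) → (335/17, 189/17)
T5 rotate counter-clockwise with cos θ = -4/5, sin θ = 3/5: (335/17, 189/17) → (-1907/85, 249/85)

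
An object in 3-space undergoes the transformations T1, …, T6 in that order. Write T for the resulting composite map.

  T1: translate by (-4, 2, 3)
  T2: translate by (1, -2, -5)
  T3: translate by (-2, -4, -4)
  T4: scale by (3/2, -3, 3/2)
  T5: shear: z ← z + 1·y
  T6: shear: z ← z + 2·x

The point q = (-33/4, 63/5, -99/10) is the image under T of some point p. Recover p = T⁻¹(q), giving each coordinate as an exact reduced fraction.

p = (-1/2, -1/5, 2)

T1 = [1 0 0 -4; 0 1 0 2; 0 0 1 3; 0 0 0 1]
T2·T1 = [1 0 0 -3; 0 1 0 0; 0 0 1 -2; 0 0 0 1]
T3·…·T1 = [1 0 0 -5; 0 1 0 -4; 0 0 1 -6; 0 0 0 1]
T4·…·T1 = [3/2 0 0 -15/2; 0 -3 0 12; 0 0 3/2 -9; 0 0 0 1]
T5·…·T1 = [3/2 0 0 -15/2; 0 -3 0 12; 0 -3 3/2 3; 0 0 0 1]
T6·…·T1 = [3/2 0 0 -15/2; 0 -3 0 12; 3 -3 3/2 -12; 0 0 0 1]
det M = -27/4; M⁻¹ = [2/3 0 0 5; 0 -1/3 0 4; -4/3 -2/3 2/3 6; 0 0 0 1]
M⁻¹ · (-33/4, 63/5, -99/10)ᵀ = (-1/2, -1/5, 2)ᵀ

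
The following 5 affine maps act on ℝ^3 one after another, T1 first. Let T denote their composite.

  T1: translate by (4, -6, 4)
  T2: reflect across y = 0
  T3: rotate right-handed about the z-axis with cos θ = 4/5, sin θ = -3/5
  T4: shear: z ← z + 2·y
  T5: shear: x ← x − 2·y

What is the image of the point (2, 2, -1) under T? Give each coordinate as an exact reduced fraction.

T1 translate by (4, -6, 4): (2, 2, -1) → (6, -4, 3)
T2 reflect across y = 0: (6, -4, 3) → (6, 4, 3)
T3 rotate right-handed about the z-axis with cos θ = 4/5, sin θ = -3/5: (6, 4, 3) → (36/5, -2/5, 3)
T4 shear: z ← z + 2·y: (36/5, -2/5, 3) → (36/5, -2/5, 11/5)
T5 shear: x ← x − 2·y: (36/5, -2/5, 11/5) → (8, -2/5, 11/5)

T(p) = (8, -2/5, 11/5)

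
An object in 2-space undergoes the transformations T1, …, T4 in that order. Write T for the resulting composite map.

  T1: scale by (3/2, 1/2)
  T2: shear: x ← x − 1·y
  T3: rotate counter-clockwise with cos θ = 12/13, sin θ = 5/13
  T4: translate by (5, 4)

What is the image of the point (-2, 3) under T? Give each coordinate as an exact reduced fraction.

T(p) = (7/26, 95/26)

T1 scale by (3/2, 1/2): (-2, 3) → (-3, 3/2)
T2 shear: x ← x − 1·y: (-3, 3/2) → (-9/2, 3/2)
T3 rotate counter-clockwise with cos θ = 12/13, sin θ = 5/13: (-9/2, 3/2) → (-123/26, -9/26)
T4 translate by (5, 4): (-123/26, -9/26) → (7/26, 95/26)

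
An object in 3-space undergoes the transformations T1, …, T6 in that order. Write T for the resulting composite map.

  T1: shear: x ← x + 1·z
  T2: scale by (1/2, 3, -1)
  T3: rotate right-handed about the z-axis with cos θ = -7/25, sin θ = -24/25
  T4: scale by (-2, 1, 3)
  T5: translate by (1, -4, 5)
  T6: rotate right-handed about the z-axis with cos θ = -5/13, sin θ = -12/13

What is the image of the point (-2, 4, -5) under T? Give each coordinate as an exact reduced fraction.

T1 shear: x ← x + 1·z: (-2, 4, -5) → (-7, 4, -5)
T2 scale by (1/2, 3, -1): (-7, 4, -5) → (-7/2, 12, 5)
T3 rotate right-handed about the z-axis with cos θ = -7/25, sin θ = -24/25: (-7/2, 12, 5) → (25/2, 0, 5)
T4 scale by (-2, 1, 3): (25/2, 0, 5) → (-25, 0, 15)
T5 translate by (1, -4, 5): (-25, 0, 15) → (-24, -4, 20)
T6 rotate right-handed about the z-axis with cos θ = -5/13, sin θ = -12/13: (-24, -4, 20) → (72/13, 308/13, 20)

T(p) = (72/13, 308/13, 20)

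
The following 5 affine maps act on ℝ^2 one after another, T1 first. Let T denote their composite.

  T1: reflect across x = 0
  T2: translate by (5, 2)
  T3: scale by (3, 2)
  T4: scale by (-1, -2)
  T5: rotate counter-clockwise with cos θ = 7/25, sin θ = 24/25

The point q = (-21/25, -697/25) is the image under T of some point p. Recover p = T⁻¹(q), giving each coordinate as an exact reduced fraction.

T1 = [-1 0 0; 0 1 0; 0 0 1]
T2·T1 = [-1 0 5; 0 1 2; 0 0 1]
T3·…·T1 = [-3 0 15; 0 2 4; 0 0 1]
T4·…·T1 = [3 0 -15; 0 -4 -8; 0 0 1]
T5·…·T1 = [21/25 96/25 87/25; 72/25 -28/25 -416/25; 0 0 1]
det M = -12; M⁻¹ = [7/75 8/25 5; 6/25 -7/100 -2; 0 0 1]
M⁻¹ · (-21/25, -697/25)ᵀ = (-4, -1/4)ᵀ

p = (-4, -1/4)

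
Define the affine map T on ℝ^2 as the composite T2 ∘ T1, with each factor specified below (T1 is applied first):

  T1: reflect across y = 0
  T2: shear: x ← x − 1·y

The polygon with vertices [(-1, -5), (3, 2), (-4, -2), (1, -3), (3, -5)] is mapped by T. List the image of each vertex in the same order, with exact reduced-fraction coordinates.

T1 reflect across y = 0: (-1, -5) → (-1, 5); (3, 2) → (3, -2); (-4, -2) → (-4, 2); (1, -3) → (1, 3); (3, -5) → (3, 5)
T2 shear: x ← x − 1·y: (-1, 5) → (-6, 5); (3, -2) → (5, -2); (-4, 2) → (-6, 2); (1, 3) → (-2, 3); (3, 5) → (-2, 5)

image vertices: (-6, 5), (5, -2), (-6, 2), (-2, 3), (-2, 5)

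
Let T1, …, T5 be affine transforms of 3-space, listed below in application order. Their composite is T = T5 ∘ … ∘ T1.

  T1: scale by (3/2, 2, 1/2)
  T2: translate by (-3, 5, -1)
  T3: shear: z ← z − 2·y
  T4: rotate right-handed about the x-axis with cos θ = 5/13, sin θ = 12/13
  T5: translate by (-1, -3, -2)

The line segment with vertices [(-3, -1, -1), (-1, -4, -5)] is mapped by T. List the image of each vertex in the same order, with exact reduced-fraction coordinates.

T1 scale by (3/2, 2, 1/2): (-3, -1, -1) → (-9/2, -2, -1/2); (-1, -4, -5) → (-3/2, -8, -5/2)
T2 translate by (-3, 5, -1): (-9/2, -2, -1/2) → (-15/2, 3, -3/2); (-3/2, -8, -5/2) → (-9/2, -3, -7/2)
T3 shear: z ← z − 2·y: (-15/2, 3, -3/2) → (-15/2, 3, -15/2); (-9/2, -3, -7/2) → (-9/2, -3, 5/2)
T4 rotate right-handed about the x-axis with cos θ = 5/13, sin θ = 12/13: (-15/2, 3, -15/2) → (-15/2, 105/13, -3/26); (-9/2, -3, 5/2) → (-9/2, -45/13, -47/26)
T5 translate by (-1, -3, -2): (-15/2, 105/13, -3/26) → (-17/2, 66/13, -55/26); (-9/2, -45/13, -47/26) → (-11/2, -84/13, -99/26)

image vertices: (-17/2, 66/13, -55/26), (-11/2, -84/13, -99/26)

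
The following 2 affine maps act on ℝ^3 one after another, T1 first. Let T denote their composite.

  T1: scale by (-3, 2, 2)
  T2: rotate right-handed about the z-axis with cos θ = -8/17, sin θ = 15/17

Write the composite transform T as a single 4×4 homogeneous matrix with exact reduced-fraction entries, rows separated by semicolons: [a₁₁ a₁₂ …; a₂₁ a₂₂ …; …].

T = [24/17 -30/17 0 0; -45/17 -16/17 0 0; 0 0 2 0; 0 0 0 1]

T1 = [-3 0 0 0; 0 2 0 0; 0 0 2 0; 0 0 0 1]
T2·T1 = [24/17 -30/17 0 0; -45/17 -16/17 0 0; 0 0 2 0; 0 0 0 1]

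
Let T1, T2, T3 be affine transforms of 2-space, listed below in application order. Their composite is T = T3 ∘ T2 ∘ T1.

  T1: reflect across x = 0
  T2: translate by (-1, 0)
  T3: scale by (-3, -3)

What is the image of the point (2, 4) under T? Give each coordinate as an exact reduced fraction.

T(p) = (9, -12)

T1 reflect across x = 0: (2, 4) → (-2, 4)
T2 translate by (-1, 0): (-2, 4) → (-3, 4)
T3 scale by (-3, -3): (-3, 4) → (9, -12)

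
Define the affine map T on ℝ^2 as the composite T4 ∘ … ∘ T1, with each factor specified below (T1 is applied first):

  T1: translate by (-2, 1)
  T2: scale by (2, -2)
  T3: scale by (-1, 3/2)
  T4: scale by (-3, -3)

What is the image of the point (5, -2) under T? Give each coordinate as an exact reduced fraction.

T(p) = (18, -9)

T1 translate by (-2, 1): (5, -2) → (3, -1)
T2 scale by (2, -2): (3, -1) → (6, 2)
T3 scale by (-1, 3/2): (6, 2) → (-6, 3)
T4 scale by (-3, -3): (-6, 3) → (18, -9)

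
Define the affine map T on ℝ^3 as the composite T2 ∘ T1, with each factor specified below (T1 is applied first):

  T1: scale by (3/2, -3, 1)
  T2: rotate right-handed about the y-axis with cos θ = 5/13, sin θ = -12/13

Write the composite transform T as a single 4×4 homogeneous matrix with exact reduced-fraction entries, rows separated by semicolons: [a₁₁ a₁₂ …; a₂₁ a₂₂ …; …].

T1 = [3/2 0 0 0; 0 -3 0 0; 0 0 1 0; 0 0 0 1]
T2·T1 = [15/26 0 -12/13 0; 0 -3 0 0; 18/13 0 5/13 0; 0 0 0 1]

T = [15/26 0 -12/13 0; 0 -3 0 0; 18/13 0 5/13 0; 0 0 0 1]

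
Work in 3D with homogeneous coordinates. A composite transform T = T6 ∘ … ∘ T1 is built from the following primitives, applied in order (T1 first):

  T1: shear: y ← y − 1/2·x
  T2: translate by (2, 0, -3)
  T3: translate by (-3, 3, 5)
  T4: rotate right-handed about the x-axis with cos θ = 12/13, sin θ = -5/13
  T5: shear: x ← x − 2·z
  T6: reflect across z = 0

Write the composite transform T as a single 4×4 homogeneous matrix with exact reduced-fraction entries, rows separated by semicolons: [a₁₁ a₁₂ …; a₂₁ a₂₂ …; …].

T = [8/13 10/13 -24/13 -31/13; -6/13 12/13 5/13 46/13; -5/26 5/13 -12/13 -9/13; 0 0 0 1]

T1 = [1 0 0 0; -1/2 1 0 0; 0 0 1 0; 0 0 0 1]
T2·T1 = [1 0 0 2; -1/2 1 0 0; 0 0 1 -3; 0 0 0 1]
T3·…·T1 = [1 0 0 -1; -1/2 1 0 3; 0 0 1 2; 0 0 0 1]
T4·…·T1 = [1 0 0 -1; -6/13 12/13 5/13 46/13; 5/26 -5/13 12/13 9/13; 0 0 0 1]
T5·…·T1 = [8/13 10/13 -24/13 -31/13; -6/13 12/13 5/13 46/13; 5/26 -5/13 12/13 9/13; 0 0 0 1]
T6·…·T1 = [8/13 10/13 -24/13 -31/13; -6/13 12/13 5/13 46/13; -5/26 5/13 -12/13 -9/13; 0 0 0 1]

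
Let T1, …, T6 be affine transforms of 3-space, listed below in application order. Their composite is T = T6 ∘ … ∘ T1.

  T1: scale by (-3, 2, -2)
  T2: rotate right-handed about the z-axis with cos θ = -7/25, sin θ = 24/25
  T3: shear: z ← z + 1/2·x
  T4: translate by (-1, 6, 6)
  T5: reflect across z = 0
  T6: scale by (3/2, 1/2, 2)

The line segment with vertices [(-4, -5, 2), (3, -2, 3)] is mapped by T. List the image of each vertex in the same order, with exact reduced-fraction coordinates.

T1 scale by (-3, 2, -2): (-4, -5, 2) → (12, -10, -4); (3, -2, 3) → (-9, -4, -6)
T2 rotate right-handed about the z-axis with cos θ = -7/25, sin θ = 24/25: (12, -10, -4) → (156/25, 358/25, -4); (-9, -4, -6) → (159/25, -188/25, -6)
T3 shear: z ← z + 1/2·x: (156/25, 358/25, -4) → (156/25, 358/25, -22/25); (159/25, -188/25, -6) → (159/25, -188/25, -141/50)
T4 translate by (-1, 6, 6): (156/25, 358/25, -22/25) → (131/25, 508/25, 128/25); (159/25, -188/25, -141/50) → (134/25, -38/25, 159/50)
T5 reflect across z = 0: (131/25, 508/25, 128/25) → (131/25, 508/25, -128/25); (134/25, -38/25, 159/50) → (134/25, -38/25, -159/50)
T6 scale by (3/2, 1/2, 2): (131/25, 508/25, -128/25) → (393/50, 254/25, -256/25); (134/25, -38/25, -159/50) → (201/25, -19/25, -159/25)

image vertices: (393/50, 254/25, -256/25), (201/25, -19/25, -159/25)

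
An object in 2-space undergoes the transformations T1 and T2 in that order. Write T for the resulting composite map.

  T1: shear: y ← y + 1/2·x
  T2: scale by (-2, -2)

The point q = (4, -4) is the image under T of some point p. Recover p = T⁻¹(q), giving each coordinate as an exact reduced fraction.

T1 = [1 0 0; 1/2 1 0; 0 0 1]
T2·T1 = [-2 0 0; -1 -2 0; 0 0 1]
det M = 4; M⁻¹ = [-1/2 0 0; 1/4 -1/2 0; 0 0 1]
M⁻¹ · (4, -4)ᵀ = (-2, 3)ᵀ

p = (-2, 3)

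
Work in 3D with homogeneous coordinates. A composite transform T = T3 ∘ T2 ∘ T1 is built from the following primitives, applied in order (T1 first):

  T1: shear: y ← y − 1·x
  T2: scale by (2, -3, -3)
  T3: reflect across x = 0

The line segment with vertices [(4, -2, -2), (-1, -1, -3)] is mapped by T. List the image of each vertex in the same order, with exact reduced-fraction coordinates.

T1 shear: y ← y − 1·x: (4, -2, -2) → (4, -6, -2); (-1, -1, -3) → (-1, 0, -3)
T2 scale by (2, -3, -3): (4, -6, -2) → (8, 18, 6); (-1, 0, -3) → (-2, 0, 9)
T3 reflect across x = 0: (8, 18, 6) → (-8, 18, 6); (-2, 0, 9) → (2, 0, 9)

image vertices: (-8, 18, 6), (2, 0, 9)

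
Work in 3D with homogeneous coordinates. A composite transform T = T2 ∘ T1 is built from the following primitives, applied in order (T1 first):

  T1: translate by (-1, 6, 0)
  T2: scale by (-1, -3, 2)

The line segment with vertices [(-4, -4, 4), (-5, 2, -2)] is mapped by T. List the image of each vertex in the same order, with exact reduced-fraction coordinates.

T1 translate by (-1, 6, 0): (-4, -4, 4) → (-5, 2, 4); (-5, 2, -2) → (-6, 8, -2)
T2 scale by (-1, -3, 2): (-5, 2, 4) → (5, -6, 8); (-6, 8, -2) → (6, -24, -4)

image vertices: (5, -6, 8), (6, -24, -4)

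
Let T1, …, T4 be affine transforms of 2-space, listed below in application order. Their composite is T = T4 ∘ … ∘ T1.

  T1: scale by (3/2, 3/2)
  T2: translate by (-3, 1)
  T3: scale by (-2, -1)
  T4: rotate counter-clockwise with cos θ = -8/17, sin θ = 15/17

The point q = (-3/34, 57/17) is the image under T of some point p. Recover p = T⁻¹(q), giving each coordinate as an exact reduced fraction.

T1 = [3/2 0 0; 0 3/2 0; 0 0 1]
T2·T1 = [3/2 0 -3; 0 3/2 1; 0 0 1]
T3·…·T1 = [-3 0 6; 0 -3/2 -1; 0 0 1]
T4·…·T1 = [24/17 45/34 -33/17; -45/17 12/17 98/17; 0 0 1]
det M = 9/2; M⁻¹ = [8/51 -5/17 2; 10/17 16/51 -2/3; 0 0 1]
M⁻¹ · (-3/34, 57/17)ᵀ = (1, 1/3)ᵀ

p = (1, 1/3)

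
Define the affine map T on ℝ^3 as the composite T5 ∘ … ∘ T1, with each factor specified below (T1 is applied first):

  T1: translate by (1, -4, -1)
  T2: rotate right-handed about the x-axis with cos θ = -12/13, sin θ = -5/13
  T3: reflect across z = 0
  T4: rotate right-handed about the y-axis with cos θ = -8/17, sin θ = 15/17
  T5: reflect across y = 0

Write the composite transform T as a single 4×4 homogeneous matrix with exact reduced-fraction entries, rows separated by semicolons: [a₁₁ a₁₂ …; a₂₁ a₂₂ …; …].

T = [-8/17 75/221 180/221 -584/221; 0 12/13 -5/13 -43/13; -15/17 -40/221 -96/221 61/221; 0 0 0 1]

T1 = [1 0 0 1; 0 1 0 -4; 0 0 1 -1; 0 0 0 1]
T2·T1 = [1 0 0 1; 0 -12/13 5/13 43/13; 0 -5/13 -12/13 32/13; 0 0 0 1]
T3·…·T1 = [1 0 0 1; 0 -12/13 5/13 43/13; 0 5/13 12/13 -32/13; 0 0 0 1]
T4·…·T1 = [-8/17 75/221 180/221 -584/221; 0 -12/13 5/13 43/13; -15/17 -40/221 -96/221 61/221; 0 0 0 1]
T5·…·T1 = [-8/17 75/221 180/221 -584/221; 0 12/13 -5/13 -43/13; -15/17 -40/221 -96/221 61/221; 0 0 0 1]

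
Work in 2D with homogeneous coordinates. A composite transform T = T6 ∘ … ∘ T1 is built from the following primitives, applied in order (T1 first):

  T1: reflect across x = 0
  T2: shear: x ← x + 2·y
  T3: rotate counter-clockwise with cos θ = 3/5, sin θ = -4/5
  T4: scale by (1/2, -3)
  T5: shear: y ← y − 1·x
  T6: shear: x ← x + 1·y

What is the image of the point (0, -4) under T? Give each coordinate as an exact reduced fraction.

T1 reflect across x = 0: (0, -4) → (0, -4)
T2 shear: x ← x + 2·y: (0, -4) → (-8, -4)
T3 rotate counter-clockwise with cos θ = 3/5, sin θ = -4/5: (-8, -4) → (-8, 4)
T4 scale by (1/2, -3): (-8, 4) → (-4, -12)
T5 shear: y ← y − 1·x: (-4, -12) → (-4, -8)
T6 shear: x ← x + 1·y: (-4, -8) → (-12, -8)

T(p) = (-12, -8)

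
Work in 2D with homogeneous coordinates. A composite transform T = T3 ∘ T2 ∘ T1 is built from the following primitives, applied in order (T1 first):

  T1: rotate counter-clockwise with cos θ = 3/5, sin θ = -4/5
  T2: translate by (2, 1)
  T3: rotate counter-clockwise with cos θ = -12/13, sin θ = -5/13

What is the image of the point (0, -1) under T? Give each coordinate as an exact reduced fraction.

T1 rotate counter-clockwise with cos θ = 3/5, sin θ = -4/5: (0, -1) → (-4/5, -3/5)
T2 translate by (2, 1): (-4/5, -3/5) → (6/5, 2/5)
T3 rotate counter-clockwise with cos θ = -12/13, sin θ = -5/13: (6/5, 2/5) → (-62/65, -54/65)

T(p) = (-62/65, -54/65)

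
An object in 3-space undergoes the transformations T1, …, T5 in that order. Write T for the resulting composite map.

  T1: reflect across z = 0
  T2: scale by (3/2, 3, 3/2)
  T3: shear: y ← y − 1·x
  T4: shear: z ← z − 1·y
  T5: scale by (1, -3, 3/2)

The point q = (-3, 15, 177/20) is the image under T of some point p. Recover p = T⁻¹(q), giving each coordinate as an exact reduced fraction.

T1 = [1 0 0 0; 0 1 0 0; 0 0 -1 0; 0 0 0 1]
T2·T1 = [3/2 0 0 0; 0 3 0 0; 0 0 -3/2 0; 0 0 0 1]
T3·…·T1 = [3/2 0 0 0; -3/2 3 0 0; 0 0 -3/2 0; 0 0 0 1]
T4·…·T1 = [3/2 0 0 0; -3/2 3 0 0; 3/2 -3 -3/2 0; 0 0 0 1]
T5·…·T1 = [3/2 0 0 0; 9/2 -9 0 0; 9/4 -9/2 -9/4 0; 0 0 0 1]
det M = 243/8; M⁻¹ = [2/3 0 0 0; 1/3 -1/9 0 0; 0 2/9 -4/9 0; 0 0 0 1]
M⁻¹ · (-3, 15, 177/20)ᵀ = (-2, -8/3, -3/5)ᵀ

p = (-2, -8/3, -3/5)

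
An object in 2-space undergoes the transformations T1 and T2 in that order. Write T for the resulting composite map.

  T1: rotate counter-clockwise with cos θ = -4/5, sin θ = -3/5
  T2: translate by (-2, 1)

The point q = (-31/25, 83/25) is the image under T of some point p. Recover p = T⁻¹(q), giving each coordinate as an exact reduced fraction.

T1 = [-4/5 3/5 0; -3/5 -4/5 0; 0 0 1]
T2·T1 = [-4/5 3/5 -2; -3/5 -4/5 1; 0 0 1]
det M = 1; M⁻¹ = [-4/5 -3/5 -1; 3/5 -4/5 2; 0 0 1]
M⁻¹ · (-31/25, 83/25)ᵀ = (-2, -7/5)ᵀ

p = (-2, -7/5)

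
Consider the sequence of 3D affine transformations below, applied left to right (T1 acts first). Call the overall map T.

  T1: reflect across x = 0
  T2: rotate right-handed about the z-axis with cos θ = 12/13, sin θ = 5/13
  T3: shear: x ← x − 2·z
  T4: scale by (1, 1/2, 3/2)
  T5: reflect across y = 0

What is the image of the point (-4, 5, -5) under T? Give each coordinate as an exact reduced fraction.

T(p) = (153/13, -40/13, -15/2)

T1 reflect across x = 0: (-4, 5, -5) → (4, 5, -5)
T2 rotate right-handed about the z-axis with cos θ = 12/13, sin θ = 5/13: (4, 5, -5) → (23/13, 80/13, -5)
T3 shear: x ← x − 2·z: (23/13, 80/13, -5) → (153/13, 80/13, -5)
T4 scale by (1, 1/2, 3/2): (153/13, 80/13, -5) → (153/13, 40/13, -15/2)
T5 reflect across y = 0: (153/13, 40/13, -15/2) → (153/13, -40/13, -15/2)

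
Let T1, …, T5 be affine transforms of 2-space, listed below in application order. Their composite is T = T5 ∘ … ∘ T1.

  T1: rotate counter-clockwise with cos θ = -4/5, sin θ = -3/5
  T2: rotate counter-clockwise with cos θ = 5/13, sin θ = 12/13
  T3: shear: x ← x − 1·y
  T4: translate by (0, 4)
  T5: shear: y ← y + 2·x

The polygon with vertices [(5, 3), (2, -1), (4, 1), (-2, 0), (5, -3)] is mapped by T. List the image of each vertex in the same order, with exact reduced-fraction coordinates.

image vertices: (536/65, 213/13), (111/65, 68/13), (363/65, 150/13), (-158/65, 14/13), (254/65, 81/13)

T1 rotate counter-clockwise with cos θ = -4/5, sin θ = -3/5: (5, 3) → (-11/5, -27/5); (2, -1) → (-11/5, -2/5); (4, 1) → (-13/5, -16/5); (-2, 0) → (8/5, 6/5); (5, -3) → (-29/5, -3/5)
T2 rotate counter-clockwise with cos θ = 5/13, sin θ = 12/13: (-11/5, -27/5) → (269/65, -267/65); (-11/5, -2/5) → (-31/65, -142/65); (-13/5, -16/5) → (127/65, -236/65); (8/5, 6/5) → (-32/65, 126/65); (-29/5, -3/5) → (-109/65, -363/65)
T3 shear: x ← x − 1·y: (269/65, -267/65) → (536/65, -267/65); (-31/65, -142/65) → (111/65, -142/65); (127/65, -236/65) → (363/65, -236/65); (-32/65, 126/65) → (-158/65, 126/65); (-109/65, -363/65) → (254/65, -363/65)
T4 translate by (0, 4): (536/65, -267/65) → (536/65, -7/65); (111/65, -142/65) → (111/65, 118/65); (363/65, -236/65) → (363/65, 24/65); (-158/65, 126/65) → (-158/65, 386/65); (254/65, -363/65) → (254/65, -103/65)
T5 shear: y ← y + 2·x: (536/65, -7/65) → (536/65, 213/13); (111/65, 118/65) → (111/65, 68/13); (363/65, 24/65) → (363/65, 150/13); (-158/65, 386/65) → (-158/65, 14/13); (254/65, -103/65) → (254/65, 81/13)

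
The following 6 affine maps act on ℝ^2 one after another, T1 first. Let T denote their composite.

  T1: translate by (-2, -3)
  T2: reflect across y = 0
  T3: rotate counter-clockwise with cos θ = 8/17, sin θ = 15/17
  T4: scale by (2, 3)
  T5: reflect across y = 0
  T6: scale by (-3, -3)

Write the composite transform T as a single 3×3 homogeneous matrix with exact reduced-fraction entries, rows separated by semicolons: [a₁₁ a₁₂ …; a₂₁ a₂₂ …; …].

T = [-48/17 -90/17 366/17; 135/17 -72/17 -54/17; 0 0 1]

T1 = [1 0 -2; 0 1 -3; 0 0 1]
T2·T1 = [1 0 -2; 0 -1 3; 0 0 1]
T3·…·T1 = [8/17 15/17 -61/17; 15/17 -8/17 -6/17; 0 0 1]
T4·…·T1 = [16/17 30/17 -122/17; 45/17 -24/17 -18/17; 0 0 1]
T5·…·T1 = [16/17 30/17 -122/17; -45/17 24/17 18/17; 0 0 1]
T6·…·T1 = [-48/17 -90/17 366/17; 135/17 -72/17 -54/17; 0 0 1]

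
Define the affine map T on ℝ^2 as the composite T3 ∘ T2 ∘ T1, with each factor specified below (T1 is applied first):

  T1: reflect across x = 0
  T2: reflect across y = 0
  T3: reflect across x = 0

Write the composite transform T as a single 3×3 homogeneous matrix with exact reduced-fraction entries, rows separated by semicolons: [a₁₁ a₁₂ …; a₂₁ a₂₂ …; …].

T = [1 0 0; 0 -1 0; 0 0 1]

T1 = [-1 0 0; 0 1 0; 0 0 1]
T2·T1 = [-1 0 0; 0 -1 0; 0 0 1]
T3·…·T1 = [1 0 0; 0 -1 0; 0 0 1]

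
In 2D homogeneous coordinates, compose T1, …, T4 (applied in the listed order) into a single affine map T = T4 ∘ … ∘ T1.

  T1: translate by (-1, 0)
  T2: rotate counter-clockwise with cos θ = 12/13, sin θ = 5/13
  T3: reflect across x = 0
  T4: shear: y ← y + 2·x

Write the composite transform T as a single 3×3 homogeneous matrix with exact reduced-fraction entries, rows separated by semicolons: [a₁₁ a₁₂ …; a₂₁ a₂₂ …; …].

T1 = [1 0 -1; 0 1 0; 0 0 1]
T2·T1 = [12/13 -5/13 -12/13; 5/13 12/13 -5/13; 0 0 1]
T3·…·T1 = [-12/13 5/13 12/13; 5/13 12/13 -5/13; 0 0 1]
T4·…·T1 = [-12/13 5/13 12/13; -19/13 22/13 19/13; 0 0 1]

T = [-12/13 5/13 12/13; -19/13 22/13 19/13; 0 0 1]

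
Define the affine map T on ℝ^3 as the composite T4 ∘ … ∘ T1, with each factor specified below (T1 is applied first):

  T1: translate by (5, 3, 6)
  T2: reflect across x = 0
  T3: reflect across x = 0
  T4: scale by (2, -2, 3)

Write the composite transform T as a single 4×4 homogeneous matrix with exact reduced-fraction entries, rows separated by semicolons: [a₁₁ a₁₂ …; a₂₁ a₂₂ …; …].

T1 = [1 0 0 5; 0 1 0 3; 0 0 1 6; 0 0 0 1]
T2·T1 = [-1 0 0 -5; 0 1 0 3; 0 0 1 6; 0 0 0 1]
T3·…·T1 = [1 0 0 5; 0 1 0 3; 0 0 1 6; 0 0 0 1]
T4·…·T1 = [2 0 0 10; 0 -2 0 -6; 0 0 3 18; 0 0 0 1]

T = [2 0 0 10; 0 -2 0 -6; 0 0 3 18; 0 0 0 1]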